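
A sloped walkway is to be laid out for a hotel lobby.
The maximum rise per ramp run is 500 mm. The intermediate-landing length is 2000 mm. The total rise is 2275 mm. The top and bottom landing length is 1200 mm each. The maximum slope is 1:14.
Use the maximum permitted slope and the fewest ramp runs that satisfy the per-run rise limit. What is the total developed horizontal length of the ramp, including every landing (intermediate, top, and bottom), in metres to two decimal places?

42.25 m

2275 / 500 = 4.55, so 5 ramp runs are needed. That means 4 intermediate landings.
Horizontal run for 2275 mm of rise at 1:14 is 2275 × 14 = 31850 mm.
4 intermediate landings contribute 4 × 2000 = 8000 mm.
Top and bottom landings: 2 × 1200 = 2400 mm.
Total = 31850 + 8000 + 2400 = 42250 mm.
= 42.25 m.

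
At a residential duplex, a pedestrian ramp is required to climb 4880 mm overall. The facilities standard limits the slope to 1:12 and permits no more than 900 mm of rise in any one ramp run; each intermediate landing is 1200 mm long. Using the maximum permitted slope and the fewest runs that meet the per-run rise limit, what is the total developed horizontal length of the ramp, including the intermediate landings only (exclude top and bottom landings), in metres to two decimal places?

64.56 m

⌈4880/900⌉ = 6 ramp runs. That means 5 intermediate landings.
Horizontal run for 4880 mm of rise at 1:12 is 4880 × 12 = 58560 mm.
5 intermediate landings contribute 5 × 1200 = 6000 mm.
Developed length = 58560 + 6000 = 64560 mm.
= 64.56 m.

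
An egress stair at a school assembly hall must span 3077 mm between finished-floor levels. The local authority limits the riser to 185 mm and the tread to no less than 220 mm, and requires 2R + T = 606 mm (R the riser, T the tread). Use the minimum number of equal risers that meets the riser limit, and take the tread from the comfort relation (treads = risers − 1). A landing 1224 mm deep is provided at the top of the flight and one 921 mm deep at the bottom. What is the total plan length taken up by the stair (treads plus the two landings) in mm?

3077 / 185 = 16.63, so 17 risers are needed.
R = 3077 ÷ 17 = 181 mm.
Tread T = 606 − 2 × 181 = 244 mm (≥ 220 mm).
17 risers give 16 treads; going = 16 × 244 = 3904 mm.
Add landings: 3904 + 1224 + 921 = 6049 mm.

6049 mm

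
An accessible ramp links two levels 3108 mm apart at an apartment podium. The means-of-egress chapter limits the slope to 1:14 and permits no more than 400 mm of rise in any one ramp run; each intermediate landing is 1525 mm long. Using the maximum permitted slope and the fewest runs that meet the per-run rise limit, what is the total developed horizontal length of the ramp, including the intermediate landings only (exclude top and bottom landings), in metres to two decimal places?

54.19 m

⌈3108/400⌉ = 8 ramp runs. That means 7 intermediate landings.
Horizontal run for 3108 mm of rise at 1:14 is 3108 × 14 = 43512 mm.
Intermediate landings: 7 × 1525 = 10675 mm.
Developed length = 43512 + 10675 = 54187 mm.
= 54.19 m.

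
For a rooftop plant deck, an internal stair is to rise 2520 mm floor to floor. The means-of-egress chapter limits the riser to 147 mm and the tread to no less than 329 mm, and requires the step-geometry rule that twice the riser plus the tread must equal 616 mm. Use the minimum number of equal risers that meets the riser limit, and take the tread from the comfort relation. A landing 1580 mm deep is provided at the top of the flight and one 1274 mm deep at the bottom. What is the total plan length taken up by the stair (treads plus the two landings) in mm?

8566 mm

⌈2520/147⌉ = 18 risers.
Riser R = 2520 / 18 = 140 mm, within the 147 mm limit.
From 2R + T = 616: T = 616 − 280 = 336 mm.
18 risers give 17 treads; going = 17 × 336 = 5712 mm.
Add landings: 5712 + 1580 + 1274 = 8566 mm.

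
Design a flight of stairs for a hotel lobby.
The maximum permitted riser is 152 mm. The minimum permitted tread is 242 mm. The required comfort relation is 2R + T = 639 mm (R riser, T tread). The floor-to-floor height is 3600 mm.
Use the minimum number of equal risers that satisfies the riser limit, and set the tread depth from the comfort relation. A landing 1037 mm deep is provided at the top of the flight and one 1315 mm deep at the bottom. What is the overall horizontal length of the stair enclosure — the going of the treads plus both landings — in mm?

At most 152 each: 3600/152 = 23.68, giving 24 risers.
Riser R = 3600 / 24 = 150 mm, within the 152 mm limit.
T = 639 − 2·150 = 339 mm, which satisfies the 242 mm minimum.
Treads = 24 − 1 = 23; going = 23 × 339 = 7797 mm.
Add landings: 7797 + 1037 + 1315 = 10149 mm.

10149 mm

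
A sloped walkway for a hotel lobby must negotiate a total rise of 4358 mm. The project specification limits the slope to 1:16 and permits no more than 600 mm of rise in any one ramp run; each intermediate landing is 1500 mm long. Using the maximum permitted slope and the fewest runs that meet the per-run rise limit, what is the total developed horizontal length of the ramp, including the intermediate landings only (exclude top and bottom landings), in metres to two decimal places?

⌈4358/600⌉ = 8 ramp runs. That means 7 intermediate landings.
Ramp run (horizontal) at 1:16: 4358 × 16 = 69728 mm.
7 intermediate landings contribute 7 × 1500 = 10500 mm.
Total developed length = 69728 + 10500 = 80228 mm.
= 80.23 m.

80.23 m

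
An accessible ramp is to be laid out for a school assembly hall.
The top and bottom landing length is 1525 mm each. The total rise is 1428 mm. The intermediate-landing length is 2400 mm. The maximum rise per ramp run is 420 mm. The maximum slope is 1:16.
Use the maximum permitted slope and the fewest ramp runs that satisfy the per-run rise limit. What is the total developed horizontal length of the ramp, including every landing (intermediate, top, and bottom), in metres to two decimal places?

1428 / 420 = 3.400 → round up to 4 ramp runs. That means 3 intermediate landings.
Ramp run (horizontal) at 1:16: 1428 × 16 = 22848 mm.
Intermediate landings: 3 × 2400 = 7200 mm.
Top and bottom landings: 2 × 1525 = 3050 mm.
Total = 22848 + 7200 + 3050 = 33098 mm.
= 33.10 m.

33.10 m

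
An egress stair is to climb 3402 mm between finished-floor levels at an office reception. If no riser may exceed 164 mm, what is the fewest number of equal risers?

21 risers

3402 / 164 = 20.74, so 21 risers are needed.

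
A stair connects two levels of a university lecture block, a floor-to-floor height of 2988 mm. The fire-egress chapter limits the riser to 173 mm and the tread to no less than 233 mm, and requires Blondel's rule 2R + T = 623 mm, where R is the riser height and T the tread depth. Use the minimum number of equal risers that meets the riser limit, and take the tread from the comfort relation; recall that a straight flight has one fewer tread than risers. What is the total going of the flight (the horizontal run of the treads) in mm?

4947 mm

2988 / 173 = 17.27, so 18 risers are needed.
R = 2988 ÷ 18 = 166 mm.
T = 623 − 2·166 = 291 mm, which satisfies the 233 mm minimum.
Treads = 18 − 1 = 17; going = 17 × 291 = 4947 mm.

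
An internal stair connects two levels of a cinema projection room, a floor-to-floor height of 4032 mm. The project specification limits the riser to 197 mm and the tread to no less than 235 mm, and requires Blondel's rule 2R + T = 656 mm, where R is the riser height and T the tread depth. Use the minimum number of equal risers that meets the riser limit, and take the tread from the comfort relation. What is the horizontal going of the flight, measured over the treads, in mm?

5440 mm

4032 / 197 = 20.467 → round up to 21 risers.
R = 4032 ÷ 21 = 192 mm.
T = 656 − 2·192 = 272 mm, which satisfies the 235 mm minimum.
Treads = 21 − 1 = 20; going = 20 × 272 = 5440 mm.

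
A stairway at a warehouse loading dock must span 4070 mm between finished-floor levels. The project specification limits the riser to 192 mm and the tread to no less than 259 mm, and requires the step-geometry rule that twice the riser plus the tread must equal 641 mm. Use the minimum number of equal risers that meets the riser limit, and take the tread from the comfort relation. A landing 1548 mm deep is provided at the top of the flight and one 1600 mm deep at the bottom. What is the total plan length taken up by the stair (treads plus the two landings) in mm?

8839 mm

4070 / 192 = 21.198 → round up to 22 risers.
Riser R = 4070 / 22 = 185 mm, within the 192 mm limit.
From 2R + T = 641: T = 641 − 370 = 271 mm.
Going = (22 − 1) × 271 = 5691 mm.
Enclosure = 5691 + 1548 + 1600 = 8839 mm.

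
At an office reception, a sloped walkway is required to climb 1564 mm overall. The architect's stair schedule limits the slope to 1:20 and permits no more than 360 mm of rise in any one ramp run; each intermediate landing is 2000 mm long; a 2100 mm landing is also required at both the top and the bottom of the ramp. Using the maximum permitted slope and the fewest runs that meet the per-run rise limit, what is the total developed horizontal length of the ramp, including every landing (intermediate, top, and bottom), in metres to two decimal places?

43.48 m

⌈1564/360⌉ = 5 ramp runs. That means 4 intermediate landings.
Ramp run (horizontal) at 1:20: 1564 × 20 = 31280 mm.
4 intermediate landings contribute 4 × 2000 = 8000 mm.
Top and bottom landings: 2 × 2100 = 4200 mm.
Total = 31280 + 8000 + 4200 = 43480 mm.
= 43.48 m.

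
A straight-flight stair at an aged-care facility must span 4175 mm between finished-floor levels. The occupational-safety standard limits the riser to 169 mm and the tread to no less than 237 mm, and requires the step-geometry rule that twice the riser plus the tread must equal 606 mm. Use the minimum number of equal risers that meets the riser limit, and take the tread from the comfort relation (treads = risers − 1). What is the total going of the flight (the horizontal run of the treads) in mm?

4175 / 169 = 24.704 → round up to 25 risers.
R = 4175 ÷ 25 = 167 mm.
Tread T = 606 − 2 × 167 = 272 mm (≥ 237 mm).
25 risers give 24 treads; going = 24 × 272 = 6528 mm.

6528 mm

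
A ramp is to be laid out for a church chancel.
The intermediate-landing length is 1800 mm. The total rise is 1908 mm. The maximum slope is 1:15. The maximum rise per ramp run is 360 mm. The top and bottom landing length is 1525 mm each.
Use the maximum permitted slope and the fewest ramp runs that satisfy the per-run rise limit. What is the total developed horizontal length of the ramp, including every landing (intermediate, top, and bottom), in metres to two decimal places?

40.67 m

1908 / 360 = 5.300 → round up to 6 ramp runs. That means 5 intermediate landings.
Ramp run (horizontal) at 1:15: 1908 × 15 = 28620 mm.
Intermediate landings: 5 × 1800 = 9000 mm.
Top and bottom landings: 2 × 1525 = 3050 mm.
Total = 28620 + 9000 + 3050 = 40670 mm.
= 40.67 m.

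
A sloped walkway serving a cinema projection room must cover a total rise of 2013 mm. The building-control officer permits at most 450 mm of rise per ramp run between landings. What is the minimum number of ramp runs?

5 runs

⌈2013/450⌉ = 5 ramp runs.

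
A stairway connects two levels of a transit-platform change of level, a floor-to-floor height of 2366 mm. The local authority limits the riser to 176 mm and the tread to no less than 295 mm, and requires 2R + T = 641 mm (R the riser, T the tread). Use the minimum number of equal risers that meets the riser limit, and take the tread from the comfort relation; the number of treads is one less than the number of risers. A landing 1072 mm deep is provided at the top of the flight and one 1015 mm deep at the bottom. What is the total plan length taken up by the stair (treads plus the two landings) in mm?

6026 mm

⌈2366/176⌉ = 14 risers.
Each riser is 2366/14 = 169 mm (≤ 176 mm).
Tread T = 641 − 2 × 169 = 303 mm (≥ 295 mm).
Treads = 14 − 1 = 13; going = 13 × 303 = 3939 mm.
Add landings: 3939 + 1072 + 1015 = 6026 mm.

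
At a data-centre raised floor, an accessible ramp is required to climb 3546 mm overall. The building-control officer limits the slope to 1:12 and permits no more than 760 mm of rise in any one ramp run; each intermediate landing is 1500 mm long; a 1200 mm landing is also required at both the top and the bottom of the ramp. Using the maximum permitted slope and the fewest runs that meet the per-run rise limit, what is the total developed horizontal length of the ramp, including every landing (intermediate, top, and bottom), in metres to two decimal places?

50.95 m

At most 760 each: 3546/760 = 4.67, giving 5 ramp runs. That means 4 intermediate landings.
Horizontal run for 3546 mm of rise at 1:12 is 3546 × 12 = 42552 mm.
Intermediate landings: 4 × 1500 = 6000 mm.
Top and bottom landings: 2 × 1200 = 2400 mm.
Total = 42552 + 6000 + 2400 = 50952 mm.
= 50.95 m.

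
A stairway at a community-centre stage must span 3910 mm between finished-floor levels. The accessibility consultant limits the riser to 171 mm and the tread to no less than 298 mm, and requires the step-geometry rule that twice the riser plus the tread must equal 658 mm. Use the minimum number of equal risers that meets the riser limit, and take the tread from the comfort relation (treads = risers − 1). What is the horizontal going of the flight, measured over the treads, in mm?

6996 mm

3910 / 171 = 22.865 → round up to 23 risers.
Each riser is 3910/23 = 170 mm (≤ 171 mm).
From 2R + T = 658: T = 658 − 340 = 318 mm.
Treads = 23 − 1 = 22; going = 22 × 318 = 6996 mm.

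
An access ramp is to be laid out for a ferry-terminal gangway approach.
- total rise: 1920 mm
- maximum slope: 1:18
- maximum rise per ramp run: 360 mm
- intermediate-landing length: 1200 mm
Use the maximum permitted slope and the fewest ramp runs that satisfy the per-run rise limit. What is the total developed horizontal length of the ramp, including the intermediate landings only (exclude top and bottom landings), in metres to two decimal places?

40.56 m

1920 / 360 = 5.33, so 6 ramp runs are needed. That means 5 intermediate landings.
Horizontal run for 1920 mm of rise at 1:18 is 1920 × 18 = 34560 mm.
Intermediate landings: 5 × 1200 = 6000 mm.
Total developed length = 34560 + 6000 = 40560 mm.
= 40.56 m.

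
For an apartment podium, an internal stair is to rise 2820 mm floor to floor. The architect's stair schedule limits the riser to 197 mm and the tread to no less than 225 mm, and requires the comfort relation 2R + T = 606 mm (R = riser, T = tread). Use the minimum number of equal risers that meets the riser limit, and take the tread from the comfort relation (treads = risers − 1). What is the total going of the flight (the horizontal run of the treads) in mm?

2820 / 197 = 14.315 → round up to 15 risers.
Riser R = 2820 / 15 = 188 mm, within the 197 mm limit.
T = 606 − 2·188 = 230 mm, which satisfies the 225 mm minimum.
Treads = 15 − 1 = 14; going = 14 × 230 = 3220 mm.

3220 mm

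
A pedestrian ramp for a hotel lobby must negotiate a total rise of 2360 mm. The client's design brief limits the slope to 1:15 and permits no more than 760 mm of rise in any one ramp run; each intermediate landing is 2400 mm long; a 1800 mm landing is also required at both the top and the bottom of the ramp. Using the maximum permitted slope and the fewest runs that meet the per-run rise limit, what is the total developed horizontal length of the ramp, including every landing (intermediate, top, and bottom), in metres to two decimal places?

2360 / 760 = 3.11, so 4 ramp runs are needed. That means 3 intermediate landings.
Horizontal run for 2360 mm of rise at 1:15 is 2360 × 15 = 35400 mm.
Intermediate landings: 3 × 2400 = 7200 mm.
Top and bottom landings: 2 × 1800 = 3600 mm.
Total = 35400 + 7200 + 3600 = 46200 mm.
= 46.20 m.

46.20 m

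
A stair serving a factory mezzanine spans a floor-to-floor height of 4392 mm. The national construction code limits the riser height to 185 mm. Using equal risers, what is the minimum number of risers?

4392 / 185 = 23.74, so 24 risers are needed.

24 risers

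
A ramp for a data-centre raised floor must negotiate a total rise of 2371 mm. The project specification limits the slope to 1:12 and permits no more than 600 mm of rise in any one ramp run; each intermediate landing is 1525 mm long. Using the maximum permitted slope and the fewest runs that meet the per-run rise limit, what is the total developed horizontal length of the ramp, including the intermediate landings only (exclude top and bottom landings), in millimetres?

33027 mm

At most 600 each: 2371/600 = 3.95, giving 4 ramp runs. That means 3 intermediate landings.
Ramp run (horizontal) at 1:12: 2371 × 12 = 28452 mm.
3 intermediate landings contribute 3 × 1525 = 4575 mm.
Total developed length = 28452 + 4575 = 33027 mm.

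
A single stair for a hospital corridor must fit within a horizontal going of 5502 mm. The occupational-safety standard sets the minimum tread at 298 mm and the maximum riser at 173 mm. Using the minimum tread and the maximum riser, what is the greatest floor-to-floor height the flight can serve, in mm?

3287 mm

Treads that fit: ⌊5502 / 298⌋ = 18.
Risers = treads + 1 = 19.
Maximum height = 19 × 173 = 3287 mm.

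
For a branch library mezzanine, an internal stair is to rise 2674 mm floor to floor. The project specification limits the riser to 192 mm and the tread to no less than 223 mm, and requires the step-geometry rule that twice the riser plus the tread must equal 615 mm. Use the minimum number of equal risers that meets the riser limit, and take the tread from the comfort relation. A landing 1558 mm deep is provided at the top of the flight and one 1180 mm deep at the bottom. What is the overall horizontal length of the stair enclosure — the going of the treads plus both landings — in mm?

2674 / 192 = 13.927 → round up to 14 risers.
R = 2674 ÷ 14 = 191 mm.
Tread T = 615 − 2 × 191 = 233 mm (≥ 223 mm).
14 risers give 13 treads; going = 13 × 233 = 3029 mm.
Enclosure = 3029 + 1558 + 1180 = 5767 mm.

5767 mm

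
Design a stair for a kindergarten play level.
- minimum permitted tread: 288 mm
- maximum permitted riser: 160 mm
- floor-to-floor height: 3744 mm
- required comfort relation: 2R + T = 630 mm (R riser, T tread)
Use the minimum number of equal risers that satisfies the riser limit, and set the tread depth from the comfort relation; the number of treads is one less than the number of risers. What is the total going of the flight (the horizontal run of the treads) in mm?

3744 / 160 = 23.400 → round up to 24 risers.
R = 3744 ÷ 24 = 156 mm.
Tread T = 630 − 2 × 156 = 318 mm (≥ 288 mm).
Going = (24 − 1) × 318 = 7314 mm.

7314 mm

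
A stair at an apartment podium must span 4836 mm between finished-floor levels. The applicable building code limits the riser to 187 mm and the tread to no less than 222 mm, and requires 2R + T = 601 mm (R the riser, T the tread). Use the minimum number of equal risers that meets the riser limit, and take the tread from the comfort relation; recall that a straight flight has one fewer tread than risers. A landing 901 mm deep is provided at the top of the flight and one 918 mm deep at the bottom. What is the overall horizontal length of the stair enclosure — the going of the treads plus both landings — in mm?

4836 / 187 = 25.86, so 26 risers are needed.
Each riser is 4836/26 = 186 mm (≤ 187 mm).
Tread T = 601 − 2 × 186 = 229 mm (≥ 222 mm).
Going = (26 − 1) × 229 = 5725 mm.
Add landings: 5725 + 901 + 918 = 7544 mm.

7544 mm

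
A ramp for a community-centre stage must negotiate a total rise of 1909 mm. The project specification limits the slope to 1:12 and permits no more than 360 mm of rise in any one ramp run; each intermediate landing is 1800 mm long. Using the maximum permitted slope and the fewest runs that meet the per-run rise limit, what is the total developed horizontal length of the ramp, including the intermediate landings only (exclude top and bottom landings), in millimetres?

At most 360 each: 1909/360 = 5.30, giving 6 ramp runs. That means 5 intermediate landings.
Horizontal run for 1909 mm of rise at 1:12 is 1909 × 12 = 22908 mm.
Intermediate landings: 5 × 1800 = 9000 mm.
Developed length = 22908 + 9000 = 31908 mm.

31908 mm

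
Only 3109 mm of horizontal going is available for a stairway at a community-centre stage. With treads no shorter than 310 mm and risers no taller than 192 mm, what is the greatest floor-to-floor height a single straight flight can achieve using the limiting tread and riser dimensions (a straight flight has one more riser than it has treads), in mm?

2112 mm

Treads that fit: ⌊3109 / 310⌋ = 10.
Risers = treads + 1 = 11.
Maximum height = 11 × 192 = 2112 mm.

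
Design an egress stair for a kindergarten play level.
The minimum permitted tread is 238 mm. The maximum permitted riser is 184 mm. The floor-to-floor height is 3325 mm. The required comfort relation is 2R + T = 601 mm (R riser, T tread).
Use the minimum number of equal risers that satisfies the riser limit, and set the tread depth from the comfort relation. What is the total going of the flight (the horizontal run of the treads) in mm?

⌈3325/184⌉ = 19 risers.
Each riser is 3325/19 = 175 mm (≤ 184 mm).
From 2R + T = 601: T = 601 − 350 = 251 mm.
Going = (19 − 1) × 251 = 4518 mm.

4518 mm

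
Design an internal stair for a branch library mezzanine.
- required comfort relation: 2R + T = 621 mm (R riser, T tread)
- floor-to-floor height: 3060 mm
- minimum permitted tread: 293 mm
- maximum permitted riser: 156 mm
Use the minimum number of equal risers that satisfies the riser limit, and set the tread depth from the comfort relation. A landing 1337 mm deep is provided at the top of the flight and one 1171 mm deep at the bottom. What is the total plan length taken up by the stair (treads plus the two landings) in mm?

8493 mm

3060 / 156 = 19.62, so 20 risers are needed.
Riser R = 3060 / 20 = 153 mm, within the 156 mm limit.
From 2R + T = 621: T = 621 − 306 = 315 mm.
Treads = 20 − 1 = 19; going = 19 × 315 = 5985 mm.
Enclosure = 5985 + 1337 + 1171 = 8493 mm.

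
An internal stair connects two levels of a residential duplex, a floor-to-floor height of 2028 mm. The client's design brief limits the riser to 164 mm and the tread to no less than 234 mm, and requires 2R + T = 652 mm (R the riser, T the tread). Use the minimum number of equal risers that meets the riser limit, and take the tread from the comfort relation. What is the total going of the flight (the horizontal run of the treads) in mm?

4080 mm

2028 / 164 = 12.366 → round up to 13 risers.
Riser R = 2028 / 13 = 156 mm, within the 164 mm limit.
Tread T = 652 − 2 × 156 = 340 mm (≥ 234 mm).
13 risers give 12 treads; going = 12 × 340 = 4080 mm.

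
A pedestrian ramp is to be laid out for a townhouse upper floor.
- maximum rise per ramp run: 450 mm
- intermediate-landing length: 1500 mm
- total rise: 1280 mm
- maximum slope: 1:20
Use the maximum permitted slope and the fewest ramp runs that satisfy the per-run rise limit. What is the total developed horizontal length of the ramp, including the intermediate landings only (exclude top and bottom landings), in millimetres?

28600 mm

⌈1280/450⌉ = 3 ramp runs. That means 2 intermediate landings.
Ramp run (horizontal) at 1:20: 1280 × 20 = 25600 mm.
2 intermediate landings contribute 2 × 1500 = 3000 mm.
Total developed length = 25600 + 3000 = 28600 mm.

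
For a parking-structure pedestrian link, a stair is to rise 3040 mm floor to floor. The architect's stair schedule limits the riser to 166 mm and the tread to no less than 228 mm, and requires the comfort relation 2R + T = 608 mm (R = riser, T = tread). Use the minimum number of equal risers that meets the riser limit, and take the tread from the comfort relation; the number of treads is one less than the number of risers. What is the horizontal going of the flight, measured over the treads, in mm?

5184 mm

⌈3040/166⌉ = 19 risers.
Each riser is 3040/19 = 160 mm (≤ 166 mm).
From 2R + T = 608: T = 608 − 320 = 288 mm.
19 risers give 18 treads; going = 18 × 288 = 5184 mm.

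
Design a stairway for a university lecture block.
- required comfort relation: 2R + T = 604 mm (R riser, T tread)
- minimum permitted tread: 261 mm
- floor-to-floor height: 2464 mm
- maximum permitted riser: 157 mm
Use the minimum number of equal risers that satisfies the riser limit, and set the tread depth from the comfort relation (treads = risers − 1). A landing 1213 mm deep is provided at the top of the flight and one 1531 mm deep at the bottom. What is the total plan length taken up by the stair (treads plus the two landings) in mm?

At most 157 each: 2464/157 = 15.69, giving 16 risers.
Each riser is 2464/16 = 154 mm (≤ 157 mm).
From 2R + T = 604: T = 604 − 308 = 296 mm.
Going = (16 − 1) × 296 = 4440 mm.
Add landings: 4440 + 1213 + 1531 = 7184 mm.

7184 mm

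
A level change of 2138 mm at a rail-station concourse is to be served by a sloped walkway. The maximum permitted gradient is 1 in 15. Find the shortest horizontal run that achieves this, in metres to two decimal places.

At 1:15 the run is 15 × 2138 = 32070 mm.
32070 mm = 32.07 m.

32.07 m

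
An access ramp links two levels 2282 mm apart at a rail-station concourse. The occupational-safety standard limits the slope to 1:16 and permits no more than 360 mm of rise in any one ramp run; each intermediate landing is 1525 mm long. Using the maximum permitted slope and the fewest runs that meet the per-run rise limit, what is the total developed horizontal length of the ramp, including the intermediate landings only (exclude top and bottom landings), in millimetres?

2282 / 360 = 6.339 → round up to 7 ramp runs. That means 6 intermediate landings.
Ramp run (horizontal) at 1:16: 2282 × 16 = 36512 mm.
6 intermediate landings contribute 6 × 1525 = 9150 mm.
Developed length = 36512 + 9150 = 45662 mm.

45662 mm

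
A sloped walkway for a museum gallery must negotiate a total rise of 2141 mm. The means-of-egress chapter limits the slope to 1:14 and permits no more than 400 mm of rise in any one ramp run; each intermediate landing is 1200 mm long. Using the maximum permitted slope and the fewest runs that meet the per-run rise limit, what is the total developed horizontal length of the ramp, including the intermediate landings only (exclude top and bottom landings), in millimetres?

⌈2141/400⌉ = 6 ramp runs. That means 5 intermediate landings.
Horizontal run for 2141 mm of rise at 1:14 is 2141 × 14 = 29974 mm.
5 intermediate landings contribute 5 × 1200 = 6000 mm.
Developed length = 29974 + 6000 = 35974 mm.

35974 mm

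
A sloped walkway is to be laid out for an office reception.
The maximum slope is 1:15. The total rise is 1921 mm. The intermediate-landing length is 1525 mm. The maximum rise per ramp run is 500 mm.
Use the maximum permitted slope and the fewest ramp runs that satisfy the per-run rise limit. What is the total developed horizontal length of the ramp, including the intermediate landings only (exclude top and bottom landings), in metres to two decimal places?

1921 / 500 = 3.842 → round up to 4 ramp runs. That means 3 intermediate landings.
Horizontal run for 1921 mm of rise at 1:15 is 1921 × 15 = 28815 mm.
3 intermediate landings contribute 3 × 1525 = 4575 mm.
Total developed length = 28815 + 4575 = 33390 mm.
= 33.39 m.

33.39 m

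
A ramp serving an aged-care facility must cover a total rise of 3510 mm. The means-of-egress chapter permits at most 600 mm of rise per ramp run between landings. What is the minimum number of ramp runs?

6 runs

⌈3510/600⌉ = 6 ramp runs.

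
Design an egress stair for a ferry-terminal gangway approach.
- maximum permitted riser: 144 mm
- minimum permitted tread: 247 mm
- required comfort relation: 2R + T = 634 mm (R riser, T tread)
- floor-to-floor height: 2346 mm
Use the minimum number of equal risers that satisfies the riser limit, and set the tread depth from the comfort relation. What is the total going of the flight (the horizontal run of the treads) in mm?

2346 / 144 = 16.29, so 17 risers are needed.
R = 2346 ÷ 17 = 138 mm.
From 2R + T = 634: T = 634 − 276 = 358 mm.
Going = (17 − 1) × 358 = 5728 mm.

5728 mm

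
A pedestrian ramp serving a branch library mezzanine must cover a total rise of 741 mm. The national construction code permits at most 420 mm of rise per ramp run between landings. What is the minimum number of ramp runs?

2 runs

⌈741/420⌉ = 2 ramp runs.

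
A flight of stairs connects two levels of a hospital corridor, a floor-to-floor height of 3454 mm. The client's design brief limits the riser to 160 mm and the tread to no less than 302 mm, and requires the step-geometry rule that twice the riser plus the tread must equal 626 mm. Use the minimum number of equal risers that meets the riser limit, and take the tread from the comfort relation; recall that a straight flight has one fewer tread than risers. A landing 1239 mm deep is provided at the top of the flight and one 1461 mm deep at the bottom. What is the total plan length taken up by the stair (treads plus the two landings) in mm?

9252 mm

3454 / 160 = 21.587 → round up to 22 risers.
R = 3454 ÷ 22 = 157 mm.
T = 626 − 2·157 = 312 mm, which satisfies the 302 mm minimum.
Treads = 22 − 1 = 21; going = 21 × 312 = 6552 mm.
Enclosure = 6552 + 1239 + 1461 = 9252 mm.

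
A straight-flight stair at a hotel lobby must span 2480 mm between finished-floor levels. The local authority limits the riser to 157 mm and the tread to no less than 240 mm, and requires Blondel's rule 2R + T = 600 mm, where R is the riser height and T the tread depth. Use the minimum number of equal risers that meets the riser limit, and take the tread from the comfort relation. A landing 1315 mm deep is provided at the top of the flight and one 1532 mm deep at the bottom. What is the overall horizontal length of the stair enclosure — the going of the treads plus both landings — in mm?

2480 / 157 = 15.796 → round up to 16 risers.
Each riser is 2480/16 = 155 mm (≤ 157 mm).
From 2R + T = 600: T = 600 − 310 = 290 mm.
Treads = 16 − 1 = 15; going = 15 × 290 = 4350 mm.
Enclosure = 4350 + 1315 + 1532 = 7197 mm.

7197 mm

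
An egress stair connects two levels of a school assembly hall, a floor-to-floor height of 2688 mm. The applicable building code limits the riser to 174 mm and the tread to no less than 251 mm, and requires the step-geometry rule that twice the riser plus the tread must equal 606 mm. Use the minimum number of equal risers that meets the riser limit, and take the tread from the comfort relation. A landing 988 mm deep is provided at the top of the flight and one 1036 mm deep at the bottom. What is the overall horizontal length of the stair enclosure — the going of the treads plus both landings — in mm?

6074 mm

⌈2688/174⌉ = 16 risers.
R = 2688 ÷ 16 = 168 mm.
Tread T = 606 − 2 × 168 = 270 mm (≥ 251 mm).
Treads = 16 − 1 = 15; going = 15 × 270 = 4050 mm.
Add landings: 4050 + 988 + 1036 = 6074 mm.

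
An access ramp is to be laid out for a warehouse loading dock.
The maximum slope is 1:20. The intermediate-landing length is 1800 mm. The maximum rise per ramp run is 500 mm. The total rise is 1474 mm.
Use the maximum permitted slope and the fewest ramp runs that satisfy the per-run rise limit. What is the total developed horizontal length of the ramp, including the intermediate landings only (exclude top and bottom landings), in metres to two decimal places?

33.08 m

1474 / 500 = 2.95, so 3 ramp runs are needed. That means 2 intermediate landings.
Ramp run (horizontal) at 1:20: 1474 × 20 = 29480 mm.
2 intermediate landings contribute 2 × 1800 = 3600 mm.
Total developed length = 29480 + 3600 = 33080 mm.
= 33.08 m.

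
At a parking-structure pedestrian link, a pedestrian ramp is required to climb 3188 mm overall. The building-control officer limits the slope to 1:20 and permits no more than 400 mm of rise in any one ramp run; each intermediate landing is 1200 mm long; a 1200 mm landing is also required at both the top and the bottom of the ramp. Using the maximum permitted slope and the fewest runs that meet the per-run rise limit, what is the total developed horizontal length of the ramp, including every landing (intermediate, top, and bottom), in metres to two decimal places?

74.56 m

3188 / 400 = 7.97, so 8 ramp runs are needed. That means 7 intermediate landings.
Horizontal run for 3188 mm of rise at 1:20 is 3188 × 20 = 63760 mm.
7 intermediate landings contribute 7 × 1200 = 8400 mm.
Top and bottom landings: 2 × 1200 = 2400 mm.
Total = 63760 + 8400 + 2400 = 74560 mm.
= 74.56 m.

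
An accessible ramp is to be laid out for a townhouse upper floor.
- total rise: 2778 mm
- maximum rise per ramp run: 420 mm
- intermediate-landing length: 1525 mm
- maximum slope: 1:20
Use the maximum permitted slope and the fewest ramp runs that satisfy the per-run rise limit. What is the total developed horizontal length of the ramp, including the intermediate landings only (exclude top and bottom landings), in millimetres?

2778 / 420 = 6.614 → round up to 7 ramp runs. That means 6 intermediate landings.
Horizontal run for 2778 mm of rise at 1:20 is 2778 × 20 = 55560 mm.
6 intermediate landings contribute 6 × 1525 = 9150 mm.
Developed length = 55560 + 9150 = 64710 mm.

64710 mm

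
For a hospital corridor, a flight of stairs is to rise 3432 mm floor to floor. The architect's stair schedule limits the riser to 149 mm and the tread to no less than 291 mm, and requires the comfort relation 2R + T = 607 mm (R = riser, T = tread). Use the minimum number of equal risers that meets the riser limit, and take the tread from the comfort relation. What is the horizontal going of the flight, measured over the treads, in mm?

7383 mm

3432 / 149 = 23.034 → round up to 24 risers.
Riser R = 3432 / 24 = 143 mm, within the 149 mm limit.
Tread T = 607 − 2 × 143 = 321 mm (≥ 291 mm).
Going = (24 − 1) × 321 = 7383 mm.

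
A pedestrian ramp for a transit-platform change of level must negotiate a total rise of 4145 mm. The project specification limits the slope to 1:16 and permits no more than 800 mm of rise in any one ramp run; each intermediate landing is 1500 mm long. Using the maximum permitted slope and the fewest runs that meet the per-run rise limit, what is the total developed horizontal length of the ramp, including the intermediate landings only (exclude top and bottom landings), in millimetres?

73820 mm

4145 / 800 = 5.181 → round up to 6 ramp runs. That means 5 intermediate landings.
Horizontal run for 4145 mm of rise at 1:16 is 4145 × 16 = 66320 mm.
Intermediate landings: 5 × 1500 = 7500 mm.
Developed length = 66320 + 7500 = 73820 mm.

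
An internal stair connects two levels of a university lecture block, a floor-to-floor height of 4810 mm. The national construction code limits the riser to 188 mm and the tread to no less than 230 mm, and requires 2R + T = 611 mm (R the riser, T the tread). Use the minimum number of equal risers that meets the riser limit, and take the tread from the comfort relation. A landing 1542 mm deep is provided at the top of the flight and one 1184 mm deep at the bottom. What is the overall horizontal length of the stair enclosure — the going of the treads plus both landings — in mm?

4810 / 188 = 25.585 → round up to 26 risers.
Each riser is 4810/26 = 185 mm (≤ 188 mm).
From 2R + T = 611: T = 611 − 370 = 241 mm.
26 risers give 25 treads; going = 25 × 241 = 6025 mm.
Add landings: 6025 + 1542 + 1184 = 8751 mm.

8751 mm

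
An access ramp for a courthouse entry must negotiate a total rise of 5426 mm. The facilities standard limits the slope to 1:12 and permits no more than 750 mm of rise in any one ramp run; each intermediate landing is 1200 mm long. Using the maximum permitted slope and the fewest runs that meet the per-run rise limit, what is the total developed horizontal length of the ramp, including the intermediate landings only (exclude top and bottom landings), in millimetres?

5426 / 750 = 7.23, so 8 ramp runs are needed. That means 7 intermediate landings.
Ramp run (horizontal) at 1:12: 5426 × 12 = 65112 mm.
Intermediate landings: 7 × 1200 = 8400 mm.
Total developed length = 65112 + 8400 = 73512 mm.

73512 mm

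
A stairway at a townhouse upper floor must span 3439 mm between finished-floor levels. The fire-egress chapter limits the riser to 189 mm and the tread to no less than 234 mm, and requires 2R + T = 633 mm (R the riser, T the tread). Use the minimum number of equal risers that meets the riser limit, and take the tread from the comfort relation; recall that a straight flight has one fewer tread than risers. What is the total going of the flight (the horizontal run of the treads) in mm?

4878 mm

3439 / 189 = 18.196 → round up to 19 risers.
Riser R = 3439 / 19 = 181 mm, within the 189 mm limit.
Tread T = 633 − 2 × 181 = 271 mm (≥ 234 mm).
Treads = 19 − 1 = 18; going = 18 × 271 = 4878 mm.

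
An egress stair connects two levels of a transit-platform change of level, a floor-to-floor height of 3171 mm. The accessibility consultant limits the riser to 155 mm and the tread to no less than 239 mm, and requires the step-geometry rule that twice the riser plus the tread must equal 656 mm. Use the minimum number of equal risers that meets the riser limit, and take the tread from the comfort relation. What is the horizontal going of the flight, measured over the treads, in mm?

3171 / 155 = 20.46, so 21 risers are needed.
Each riser is 3171/21 = 151 mm (≤ 155 mm).
Tread T = 656 − 2 × 151 = 354 mm (≥ 239 mm).
21 risers give 20 treads; going = 20 × 354 = 7080 mm.

7080 mm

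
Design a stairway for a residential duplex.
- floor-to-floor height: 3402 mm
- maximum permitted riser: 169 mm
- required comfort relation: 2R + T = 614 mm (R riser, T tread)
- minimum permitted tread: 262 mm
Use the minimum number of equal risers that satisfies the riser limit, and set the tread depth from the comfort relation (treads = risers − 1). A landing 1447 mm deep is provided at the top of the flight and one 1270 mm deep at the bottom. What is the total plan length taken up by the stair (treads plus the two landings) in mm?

8517 mm

At most 169 each: 3402/169 = 20.13, giving 21 risers.
R = 3402 ÷ 21 = 162 mm.
Tread T = 614 − 2 × 162 = 290 mm (≥ 262 mm).
21 risers give 20 treads; going = 20 × 290 = 5800 mm.
Add landings: 5800 + 1447 + 1270 = 8517 mm.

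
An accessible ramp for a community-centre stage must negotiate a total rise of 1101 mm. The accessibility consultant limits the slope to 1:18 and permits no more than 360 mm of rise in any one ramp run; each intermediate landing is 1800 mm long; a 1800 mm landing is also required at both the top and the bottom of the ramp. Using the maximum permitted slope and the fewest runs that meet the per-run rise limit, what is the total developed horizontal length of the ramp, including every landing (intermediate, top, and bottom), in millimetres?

28818 mm

At most 360 each: 1101/360 = 3.06, giving 4 ramp runs. That means 3 intermediate landings.
Horizontal run for 1101 mm of rise at 1:18 is 1101 × 18 = 19818 mm.
3 intermediate landings contribute 3 × 1800 = 5400 mm.
Top and bottom landings: 2 × 1800 = 3600 mm.
Total = 19818 + 5400 + 3600 = 28818 mm.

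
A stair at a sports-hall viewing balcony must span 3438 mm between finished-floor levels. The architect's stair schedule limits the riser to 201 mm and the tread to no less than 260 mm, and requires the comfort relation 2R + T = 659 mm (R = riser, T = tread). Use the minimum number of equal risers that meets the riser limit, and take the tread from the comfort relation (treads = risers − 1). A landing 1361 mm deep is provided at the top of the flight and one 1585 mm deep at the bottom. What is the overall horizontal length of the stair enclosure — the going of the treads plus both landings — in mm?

7655 mm

At most 201 each: 3438/201 = 17.10, giving 18 risers.
R = 3438 ÷ 18 = 191 mm.
T = 659 − 2·191 = 277 mm, which satisfies the 260 mm minimum.
Going = (18 − 1) × 277 = 4709 mm.
Add landings: 4709 + 1361 + 1585 = 7655 mm.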